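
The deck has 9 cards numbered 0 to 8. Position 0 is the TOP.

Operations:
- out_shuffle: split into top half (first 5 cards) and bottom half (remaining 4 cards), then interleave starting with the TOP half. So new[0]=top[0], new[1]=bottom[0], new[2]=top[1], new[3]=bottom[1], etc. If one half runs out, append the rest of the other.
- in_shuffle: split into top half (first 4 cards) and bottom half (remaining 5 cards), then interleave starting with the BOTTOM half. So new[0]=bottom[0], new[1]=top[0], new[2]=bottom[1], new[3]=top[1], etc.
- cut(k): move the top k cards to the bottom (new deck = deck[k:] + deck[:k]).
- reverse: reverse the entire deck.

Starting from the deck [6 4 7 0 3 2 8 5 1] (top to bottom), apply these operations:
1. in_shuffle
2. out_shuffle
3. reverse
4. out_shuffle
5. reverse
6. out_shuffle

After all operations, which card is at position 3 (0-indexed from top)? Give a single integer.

After op 1 (in_shuffle): [3 6 2 4 8 7 5 0 1]
After op 2 (out_shuffle): [3 7 6 5 2 0 4 1 8]
After op 3 (reverse): [8 1 4 0 2 5 6 7 3]
After op 4 (out_shuffle): [8 5 1 6 4 7 0 3 2]
After op 5 (reverse): [2 3 0 7 4 6 1 5 8]
After op 6 (out_shuffle): [2 6 3 1 0 5 7 8 4]
Position 3: card 1.

Answer: 1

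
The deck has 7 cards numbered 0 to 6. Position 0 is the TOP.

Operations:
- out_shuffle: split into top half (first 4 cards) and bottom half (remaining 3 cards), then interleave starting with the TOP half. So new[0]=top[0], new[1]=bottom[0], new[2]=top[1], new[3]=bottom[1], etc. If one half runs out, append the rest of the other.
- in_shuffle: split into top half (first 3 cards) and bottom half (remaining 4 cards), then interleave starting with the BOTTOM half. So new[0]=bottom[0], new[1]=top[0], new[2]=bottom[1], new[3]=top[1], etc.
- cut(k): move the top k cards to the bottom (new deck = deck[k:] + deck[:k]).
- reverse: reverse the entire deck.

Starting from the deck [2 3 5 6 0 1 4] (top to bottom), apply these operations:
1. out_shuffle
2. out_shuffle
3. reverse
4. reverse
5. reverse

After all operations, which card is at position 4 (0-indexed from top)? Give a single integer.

Answer: 0

Derivation:
After op 1 (out_shuffle): [2 0 3 1 5 4 6]
After op 2 (out_shuffle): [2 5 0 4 3 6 1]
After op 3 (reverse): [1 6 3 4 0 5 2]
After op 4 (reverse): [2 5 0 4 3 6 1]
After op 5 (reverse): [1 6 3 4 0 5 2]
Position 4: card 0.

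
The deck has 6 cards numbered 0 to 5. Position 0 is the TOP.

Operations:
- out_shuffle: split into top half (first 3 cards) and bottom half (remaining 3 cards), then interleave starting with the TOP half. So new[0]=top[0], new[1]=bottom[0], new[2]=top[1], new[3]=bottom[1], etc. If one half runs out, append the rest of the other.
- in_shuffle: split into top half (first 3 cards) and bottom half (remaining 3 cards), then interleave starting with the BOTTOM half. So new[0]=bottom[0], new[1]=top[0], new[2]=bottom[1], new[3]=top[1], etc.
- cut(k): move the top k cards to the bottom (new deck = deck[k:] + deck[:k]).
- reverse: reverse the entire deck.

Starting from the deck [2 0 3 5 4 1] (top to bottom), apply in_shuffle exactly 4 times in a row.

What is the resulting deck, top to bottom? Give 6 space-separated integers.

Answer: 5 2 4 0 1 3

Derivation:
After op 1 (in_shuffle): [5 2 4 0 1 3]
After op 2 (in_shuffle): [0 5 1 2 3 4]
After op 3 (in_shuffle): [2 0 3 5 4 1]
After op 4 (in_shuffle): [5 2 4 0 1 3]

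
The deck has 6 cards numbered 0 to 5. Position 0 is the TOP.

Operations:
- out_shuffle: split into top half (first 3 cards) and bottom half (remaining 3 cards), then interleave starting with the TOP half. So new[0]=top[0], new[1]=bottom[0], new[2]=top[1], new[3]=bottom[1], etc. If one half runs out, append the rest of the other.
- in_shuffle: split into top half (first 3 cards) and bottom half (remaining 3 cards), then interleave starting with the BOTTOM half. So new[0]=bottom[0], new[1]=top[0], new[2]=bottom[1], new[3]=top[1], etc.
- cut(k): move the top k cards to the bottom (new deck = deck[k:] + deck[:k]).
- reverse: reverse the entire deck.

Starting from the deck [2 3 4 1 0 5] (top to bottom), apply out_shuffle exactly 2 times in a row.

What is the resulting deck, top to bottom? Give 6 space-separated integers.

Answer: 2 0 1 4 3 5

Derivation:
After op 1 (out_shuffle): [2 1 3 0 4 5]
After op 2 (out_shuffle): [2 0 1 4 3 5]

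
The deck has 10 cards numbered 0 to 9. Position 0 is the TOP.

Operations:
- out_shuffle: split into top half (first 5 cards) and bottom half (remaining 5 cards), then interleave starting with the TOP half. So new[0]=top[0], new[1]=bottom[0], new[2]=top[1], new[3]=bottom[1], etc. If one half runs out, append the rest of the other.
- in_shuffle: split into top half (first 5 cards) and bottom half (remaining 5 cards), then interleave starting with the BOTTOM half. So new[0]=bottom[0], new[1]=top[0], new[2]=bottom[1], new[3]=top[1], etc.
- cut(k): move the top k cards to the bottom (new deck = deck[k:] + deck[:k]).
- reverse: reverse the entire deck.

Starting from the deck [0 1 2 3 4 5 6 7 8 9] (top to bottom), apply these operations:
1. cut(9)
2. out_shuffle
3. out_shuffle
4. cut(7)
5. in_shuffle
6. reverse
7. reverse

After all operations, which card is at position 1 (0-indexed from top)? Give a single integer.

Answer: 3

Derivation:
After op 1 (cut(9)): [9 0 1 2 3 4 5 6 7 8]
After op 2 (out_shuffle): [9 4 0 5 1 6 2 7 3 8]
After op 3 (out_shuffle): [9 6 4 2 0 7 5 3 1 8]
After op 4 (cut(7)): [3 1 8 9 6 4 2 0 7 5]
After op 5 (in_shuffle): [4 3 2 1 0 8 7 9 5 6]
After op 6 (reverse): [6 5 9 7 8 0 1 2 3 4]
After op 7 (reverse): [4 3 2 1 0 8 7 9 5 6]
Position 1: card 3.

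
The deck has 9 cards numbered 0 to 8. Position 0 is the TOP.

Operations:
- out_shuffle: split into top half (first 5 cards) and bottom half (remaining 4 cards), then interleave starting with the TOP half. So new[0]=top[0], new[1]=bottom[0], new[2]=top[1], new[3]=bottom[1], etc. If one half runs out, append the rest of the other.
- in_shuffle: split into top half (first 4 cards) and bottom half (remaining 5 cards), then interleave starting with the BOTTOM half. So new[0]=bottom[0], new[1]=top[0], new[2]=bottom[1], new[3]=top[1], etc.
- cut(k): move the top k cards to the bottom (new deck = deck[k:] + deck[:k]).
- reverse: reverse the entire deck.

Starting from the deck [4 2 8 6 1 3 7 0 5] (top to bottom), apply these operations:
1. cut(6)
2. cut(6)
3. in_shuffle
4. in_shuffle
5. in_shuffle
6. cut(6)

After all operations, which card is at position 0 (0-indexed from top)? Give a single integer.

After op 1 (cut(6)): [7 0 5 4 2 8 6 1 3]
After op 2 (cut(6)): [6 1 3 7 0 5 4 2 8]
After op 3 (in_shuffle): [0 6 5 1 4 3 2 7 8]
After op 4 (in_shuffle): [4 0 3 6 2 5 7 1 8]
After op 5 (in_shuffle): [2 4 5 0 7 3 1 6 8]
After op 6 (cut(6)): [1 6 8 2 4 5 0 7 3]
Position 0: card 1.

Answer: 1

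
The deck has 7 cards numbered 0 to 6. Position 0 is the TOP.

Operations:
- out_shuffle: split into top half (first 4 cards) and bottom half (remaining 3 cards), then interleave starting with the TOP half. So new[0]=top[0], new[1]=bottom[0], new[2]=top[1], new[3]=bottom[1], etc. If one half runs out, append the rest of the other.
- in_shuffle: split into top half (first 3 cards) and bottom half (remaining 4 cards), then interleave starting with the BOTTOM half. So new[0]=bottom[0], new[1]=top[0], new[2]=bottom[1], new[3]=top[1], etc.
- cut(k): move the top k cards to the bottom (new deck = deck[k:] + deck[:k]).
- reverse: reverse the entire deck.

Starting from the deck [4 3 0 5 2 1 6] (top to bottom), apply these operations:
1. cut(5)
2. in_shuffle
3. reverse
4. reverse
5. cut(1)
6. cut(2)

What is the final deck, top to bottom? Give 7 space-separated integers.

Answer: 6 5 4 2 3 1 0

Derivation:
After op 1 (cut(5)): [1 6 4 3 0 5 2]
After op 2 (in_shuffle): [3 1 0 6 5 4 2]
After op 3 (reverse): [2 4 5 6 0 1 3]
After op 4 (reverse): [3 1 0 6 5 4 2]
After op 5 (cut(1)): [1 0 6 5 4 2 3]
After op 6 (cut(2)): [6 5 4 2 3 1 0]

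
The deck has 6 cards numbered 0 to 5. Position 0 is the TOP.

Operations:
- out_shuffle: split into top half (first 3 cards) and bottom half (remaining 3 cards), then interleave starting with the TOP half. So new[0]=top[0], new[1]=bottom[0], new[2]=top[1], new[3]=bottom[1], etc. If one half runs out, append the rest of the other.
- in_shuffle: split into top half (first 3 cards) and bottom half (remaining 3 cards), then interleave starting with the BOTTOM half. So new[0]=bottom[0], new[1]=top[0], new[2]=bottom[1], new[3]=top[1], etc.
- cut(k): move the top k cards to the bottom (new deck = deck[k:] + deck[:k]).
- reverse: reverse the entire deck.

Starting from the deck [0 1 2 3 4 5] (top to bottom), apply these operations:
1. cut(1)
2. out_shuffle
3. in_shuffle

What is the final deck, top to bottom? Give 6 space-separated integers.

Answer: 5 1 3 4 0 2

Derivation:
After op 1 (cut(1)): [1 2 3 4 5 0]
After op 2 (out_shuffle): [1 4 2 5 3 0]
After op 3 (in_shuffle): [5 1 3 4 0 2]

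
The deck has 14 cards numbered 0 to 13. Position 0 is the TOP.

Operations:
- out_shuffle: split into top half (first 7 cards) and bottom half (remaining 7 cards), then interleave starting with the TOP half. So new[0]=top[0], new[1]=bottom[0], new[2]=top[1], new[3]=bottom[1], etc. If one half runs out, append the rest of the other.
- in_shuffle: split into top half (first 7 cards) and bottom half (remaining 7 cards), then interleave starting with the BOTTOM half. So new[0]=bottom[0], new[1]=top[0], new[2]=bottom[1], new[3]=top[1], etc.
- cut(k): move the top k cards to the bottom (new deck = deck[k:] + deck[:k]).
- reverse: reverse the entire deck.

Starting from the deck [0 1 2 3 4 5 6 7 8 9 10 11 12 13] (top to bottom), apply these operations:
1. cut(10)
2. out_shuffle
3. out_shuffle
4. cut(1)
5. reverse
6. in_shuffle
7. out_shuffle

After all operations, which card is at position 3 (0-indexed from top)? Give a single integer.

Answer: 0

Derivation:
After op 1 (cut(10)): [10 11 12 13 0 1 2 3 4 5 6 7 8 9]
After op 2 (out_shuffle): [10 3 11 4 12 5 13 6 0 7 1 8 2 9]
After op 3 (out_shuffle): [10 6 3 0 11 7 4 1 12 8 5 2 13 9]
After op 4 (cut(1)): [6 3 0 11 7 4 1 12 8 5 2 13 9 10]
After op 5 (reverse): [10 9 13 2 5 8 12 1 4 7 11 0 3 6]
After op 6 (in_shuffle): [1 10 4 9 7 13 11 2 0 5 3 8 6 12]
After op 7 (out_shuffle): [1 2 10 0 4 5 9 3 7 8 13 6 11 12]
Position 3: card 0.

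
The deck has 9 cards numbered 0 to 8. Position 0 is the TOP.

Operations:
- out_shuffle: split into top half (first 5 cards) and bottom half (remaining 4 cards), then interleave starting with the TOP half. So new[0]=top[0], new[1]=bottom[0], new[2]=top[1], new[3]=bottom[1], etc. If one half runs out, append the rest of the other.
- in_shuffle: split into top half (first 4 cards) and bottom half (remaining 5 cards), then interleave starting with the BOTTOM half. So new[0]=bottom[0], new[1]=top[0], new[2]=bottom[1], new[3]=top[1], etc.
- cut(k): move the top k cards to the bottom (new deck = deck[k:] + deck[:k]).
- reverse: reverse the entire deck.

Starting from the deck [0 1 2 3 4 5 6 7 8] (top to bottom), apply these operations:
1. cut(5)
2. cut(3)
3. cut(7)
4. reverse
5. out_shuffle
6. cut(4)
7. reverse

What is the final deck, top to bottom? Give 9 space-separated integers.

After op 1 (cut(5)): [5 6 7 8 0 1 2 3 4]
After op 2 (cut(3)): [8 0 1 2 3 4 5 6 7]
After op 3 (cut(7)): [6 7 8 0 1 2 3 4 5]
After op 4 (reverse): [5 4 3 2 1 0 8 7 6]
After op 5 (out_shuffle): [5 0 4 8 3 7 2 6 1]
After op 6 (cut(4)): [3 7 2 6 1 5 0 4 8]
After op 7 (reverse): [8 4 0 5 1 6 2 7 3]

Answer: 8 4 0 5 1 6 2 7 3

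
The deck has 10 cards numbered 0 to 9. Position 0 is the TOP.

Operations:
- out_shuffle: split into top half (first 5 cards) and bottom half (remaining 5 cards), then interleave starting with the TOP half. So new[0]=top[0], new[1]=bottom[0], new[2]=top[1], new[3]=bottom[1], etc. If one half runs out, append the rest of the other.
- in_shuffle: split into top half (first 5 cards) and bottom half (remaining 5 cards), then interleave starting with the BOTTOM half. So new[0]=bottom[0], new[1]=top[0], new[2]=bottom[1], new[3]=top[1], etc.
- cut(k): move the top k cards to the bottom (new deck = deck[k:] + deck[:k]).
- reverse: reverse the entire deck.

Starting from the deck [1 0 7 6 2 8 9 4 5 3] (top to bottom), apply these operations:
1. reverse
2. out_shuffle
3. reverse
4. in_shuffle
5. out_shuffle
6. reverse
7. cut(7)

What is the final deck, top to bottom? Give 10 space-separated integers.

After op 1 (reverse): [3 5 4 9 8 2 6 7 0 1]
After op 2 (out_shuffle): [3 2 5 6 4 7 9 0 8 1]
After op 3 (reverse): [1 8 0 9 7 4 6 5 2 3]
After op 4 (in_shuffle): [4 1 6 8 5 0 2 9 3 7]
After op 5 (out_shuffle): [4 0 1 2 6 9 8 3 5 7]
After op 6 (reverse): [7 5 3 8 9 6 2 1 0 4]
After op 7 (cut(7)): [1 0 4 7 5 3 8 9 6 2]

Answer: 1 0 4 7 5 3 8 9 6 2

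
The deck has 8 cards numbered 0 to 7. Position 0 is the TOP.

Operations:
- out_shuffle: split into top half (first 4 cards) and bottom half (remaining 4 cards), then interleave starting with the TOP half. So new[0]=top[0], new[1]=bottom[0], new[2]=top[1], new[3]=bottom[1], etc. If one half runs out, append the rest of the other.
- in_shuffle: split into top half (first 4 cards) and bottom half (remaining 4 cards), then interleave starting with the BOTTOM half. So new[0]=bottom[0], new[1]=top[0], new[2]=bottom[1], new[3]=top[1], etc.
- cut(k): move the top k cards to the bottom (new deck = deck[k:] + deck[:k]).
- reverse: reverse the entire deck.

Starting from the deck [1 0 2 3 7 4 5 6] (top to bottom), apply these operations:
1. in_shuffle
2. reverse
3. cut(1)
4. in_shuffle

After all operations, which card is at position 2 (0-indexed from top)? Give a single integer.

Answer: 1

Derivation:
After op 1 (in_shuffle): [7 1 4 0 5 2 6 3]
After op 2 (reverse): [3 6 2 5 0 4 1 7]
After op 3 (cut(1)): [6 2 5 0 4 1 7 3]
After op 4 (in_shuffle): [4 6 1 2 7 5 3 0]
Position 2: card 1.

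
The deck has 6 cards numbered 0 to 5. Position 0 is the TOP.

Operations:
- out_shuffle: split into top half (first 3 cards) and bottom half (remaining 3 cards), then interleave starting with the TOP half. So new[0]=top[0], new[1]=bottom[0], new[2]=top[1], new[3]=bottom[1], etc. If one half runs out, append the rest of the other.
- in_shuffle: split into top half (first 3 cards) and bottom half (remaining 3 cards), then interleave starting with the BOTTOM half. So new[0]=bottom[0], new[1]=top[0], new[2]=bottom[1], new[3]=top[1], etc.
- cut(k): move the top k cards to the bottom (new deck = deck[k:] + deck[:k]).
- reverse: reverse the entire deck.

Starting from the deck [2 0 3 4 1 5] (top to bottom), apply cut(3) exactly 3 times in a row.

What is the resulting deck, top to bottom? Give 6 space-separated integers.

After op 1 (cut(3)): [4 1 5 2 0 3]
After op 2 (cut(3)): [2 0 3 4 1 5]
After op 3 (cut(3)): [4 1 5 2 0 3]

Answer: 4 1 5 2 0 3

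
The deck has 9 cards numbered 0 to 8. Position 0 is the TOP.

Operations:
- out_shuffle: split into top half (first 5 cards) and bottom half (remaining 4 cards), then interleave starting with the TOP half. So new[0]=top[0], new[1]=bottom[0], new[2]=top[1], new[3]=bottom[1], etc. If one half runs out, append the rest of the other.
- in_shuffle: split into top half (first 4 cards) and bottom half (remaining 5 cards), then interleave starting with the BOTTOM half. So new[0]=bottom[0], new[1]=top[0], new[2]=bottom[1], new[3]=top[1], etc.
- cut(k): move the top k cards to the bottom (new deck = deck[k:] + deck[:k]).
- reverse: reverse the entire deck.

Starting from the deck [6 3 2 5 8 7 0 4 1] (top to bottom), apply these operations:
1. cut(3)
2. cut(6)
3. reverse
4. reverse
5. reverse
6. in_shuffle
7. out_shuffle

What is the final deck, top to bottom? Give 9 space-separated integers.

Answer: 8 0 1 3 5 7 4 6 2

Derivation:
After op 1 (cut(3)): [5 8 7 0 4 1 6 3 2]
After op 2 (cut(6)): [6 3 2 5 8 7 0 4 1]
After op 3 (reverse): [1 4 0 7 8 5 2 3 6]
After op 4 (reverse): [6 3 2 5 8 7 0 4 1]
After op 5 (reverse): [1 4 0 7 8 5 2 3 6]
After op 6 (in_shuffle): [8 1 5 4 2 0 3 7 6]
After op 7 (out_shuffle): [8 0 1 3 5 7 4 6 2]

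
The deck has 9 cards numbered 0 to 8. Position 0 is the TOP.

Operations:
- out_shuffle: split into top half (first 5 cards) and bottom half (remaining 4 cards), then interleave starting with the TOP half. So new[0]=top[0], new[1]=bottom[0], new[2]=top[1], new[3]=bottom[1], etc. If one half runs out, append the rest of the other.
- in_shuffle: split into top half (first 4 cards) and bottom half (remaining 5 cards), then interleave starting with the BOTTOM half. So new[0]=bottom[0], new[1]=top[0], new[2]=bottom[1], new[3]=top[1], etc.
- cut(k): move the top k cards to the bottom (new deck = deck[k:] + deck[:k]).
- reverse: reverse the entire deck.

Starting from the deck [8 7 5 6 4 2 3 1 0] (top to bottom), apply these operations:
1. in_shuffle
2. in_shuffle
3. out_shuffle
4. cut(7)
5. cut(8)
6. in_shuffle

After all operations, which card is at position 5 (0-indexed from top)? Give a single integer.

After op 1 (in_shuffle): [4 8 2 7 3 5 1 6 0]
After op 2 (in_shuffle): [3 4 5 8 1 2 6 7 0]
After op 3 (out_shuffle): [3 2 4 6 5 7 8 0 1]
After op 4 (cut(7)): [0 1 3 2 4 6 5 7 8]
After op 5 (cut(8)): [8 0 1 3 2 4 6 5 7]
After op 6 (in_shuffle): [2 8 4 0 6 1 5 3 7]
Position 5: card 1.

Answer: 1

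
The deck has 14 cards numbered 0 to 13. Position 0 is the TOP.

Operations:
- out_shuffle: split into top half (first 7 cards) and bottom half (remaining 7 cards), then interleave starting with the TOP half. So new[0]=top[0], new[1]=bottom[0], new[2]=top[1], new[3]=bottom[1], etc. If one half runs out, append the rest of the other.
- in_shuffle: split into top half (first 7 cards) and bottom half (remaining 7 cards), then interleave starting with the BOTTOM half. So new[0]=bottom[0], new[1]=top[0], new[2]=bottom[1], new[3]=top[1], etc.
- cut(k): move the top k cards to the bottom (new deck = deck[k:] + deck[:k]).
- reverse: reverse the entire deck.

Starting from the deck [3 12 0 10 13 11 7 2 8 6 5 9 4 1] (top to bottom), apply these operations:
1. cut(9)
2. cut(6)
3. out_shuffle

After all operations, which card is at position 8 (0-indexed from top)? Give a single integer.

Answer: 11

Derivation:
After op 1 (cut(9)): [6 5 9 4 1 3 12 0 10 13 11 7 2 8]
After op 2 (cut(6)): [12 0 10 13 11 7 2 8 6 5 9 4 1 3]
After op 3 (out_shuffle): [12 8 0 6 10 5 13 9 11 4 7 1 2 3]
Position 8: card 11.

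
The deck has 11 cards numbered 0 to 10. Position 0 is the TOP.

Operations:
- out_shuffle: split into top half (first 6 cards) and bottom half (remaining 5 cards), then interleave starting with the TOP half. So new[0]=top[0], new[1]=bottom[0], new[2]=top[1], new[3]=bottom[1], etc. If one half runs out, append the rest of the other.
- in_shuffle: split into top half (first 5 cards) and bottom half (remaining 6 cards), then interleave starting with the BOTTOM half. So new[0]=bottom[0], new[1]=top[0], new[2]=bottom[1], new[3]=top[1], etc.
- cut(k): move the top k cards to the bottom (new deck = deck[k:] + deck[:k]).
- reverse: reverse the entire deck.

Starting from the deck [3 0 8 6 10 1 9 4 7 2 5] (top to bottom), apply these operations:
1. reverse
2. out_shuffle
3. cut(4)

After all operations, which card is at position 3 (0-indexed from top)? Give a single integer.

Answer: 0

Derivation:
After op 1 (reverse): [5 2 7 4 9 1 10 6 8 0 3]
After op 2 (out_shuffle): [5 10 2 6 7 8 4 0 9 3 1]
After op 3 (cut(4)): [7 8 4 0 9 3 1 5 10 2 6]
Position 3: card 0.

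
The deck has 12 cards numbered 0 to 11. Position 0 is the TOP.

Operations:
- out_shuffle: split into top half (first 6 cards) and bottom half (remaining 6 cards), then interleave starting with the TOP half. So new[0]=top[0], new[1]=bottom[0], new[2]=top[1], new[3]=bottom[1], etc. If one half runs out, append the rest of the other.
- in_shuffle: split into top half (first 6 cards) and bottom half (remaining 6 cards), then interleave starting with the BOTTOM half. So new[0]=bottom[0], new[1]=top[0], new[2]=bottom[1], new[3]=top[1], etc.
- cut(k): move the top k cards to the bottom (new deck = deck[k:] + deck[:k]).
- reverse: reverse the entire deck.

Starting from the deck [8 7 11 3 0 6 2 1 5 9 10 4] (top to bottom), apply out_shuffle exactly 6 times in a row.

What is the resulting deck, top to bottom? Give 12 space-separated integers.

After op 1 (out_shuffle): [8 2 7 1 11 5 3 9 0 10 6 4]
After op 2 (out_shuffle): [8 3 2 9 7 0 1 10 11 6 5 4]
After op 3 (out_shuffle): [8 1 3 10 2 11 9 6 7 5 0 4]
After op 4 (out_shuffle): [8 9 1 6 3 7 10 5 2 0 11 4]
After op 5 (out_shuffle): [8 10 9 5 1 2 6 0 3 11 7 4]
After op 6 (out_shuffle): [8 6 10 0 9 3 5 11 1 7 2 4]

Answer: 8 6 10 0 9 3 5 11 1 7 2 4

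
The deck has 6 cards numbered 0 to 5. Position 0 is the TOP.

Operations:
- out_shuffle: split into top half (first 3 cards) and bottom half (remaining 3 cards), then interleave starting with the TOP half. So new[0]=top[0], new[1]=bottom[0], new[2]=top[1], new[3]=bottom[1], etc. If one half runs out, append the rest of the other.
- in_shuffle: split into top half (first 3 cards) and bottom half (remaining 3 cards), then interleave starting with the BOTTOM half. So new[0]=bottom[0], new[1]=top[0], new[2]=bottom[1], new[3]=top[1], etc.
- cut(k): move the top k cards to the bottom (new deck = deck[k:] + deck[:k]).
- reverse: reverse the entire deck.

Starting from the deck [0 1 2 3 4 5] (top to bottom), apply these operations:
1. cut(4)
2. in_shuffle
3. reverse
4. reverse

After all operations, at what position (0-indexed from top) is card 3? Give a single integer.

Answer: 4

Derivation:
After op 1 (cut(4)): [4 5 0 1 2 3]
After op 2 (in_shuffle): [1 4 2 5 3 0]
After op 3 (reverse): [0 3 5 2 4 1]
After op 4 (reverse): [1 4 2 5 3 0]
Card 3 is at position 4.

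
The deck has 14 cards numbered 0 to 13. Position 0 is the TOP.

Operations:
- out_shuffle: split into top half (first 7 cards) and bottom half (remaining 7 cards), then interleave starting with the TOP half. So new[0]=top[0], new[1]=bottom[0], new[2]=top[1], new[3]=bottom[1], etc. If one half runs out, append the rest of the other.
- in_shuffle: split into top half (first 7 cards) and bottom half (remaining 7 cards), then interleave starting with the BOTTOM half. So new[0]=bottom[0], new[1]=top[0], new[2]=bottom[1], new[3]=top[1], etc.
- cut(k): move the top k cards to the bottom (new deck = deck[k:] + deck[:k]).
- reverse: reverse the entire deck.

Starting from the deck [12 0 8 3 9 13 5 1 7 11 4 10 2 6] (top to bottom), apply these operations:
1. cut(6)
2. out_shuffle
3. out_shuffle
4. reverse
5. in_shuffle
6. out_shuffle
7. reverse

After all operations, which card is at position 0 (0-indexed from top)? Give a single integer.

After op 1 (cut(6)): [5 1 7 11 4 10 2 6 12 0 8 3 9 13]
After op 2 (out_shuffle): [5 6 1 12 7 0 11 8 4 3 10 9 2 13]
After op 3 (out_shuffle): [5 8 6 4 1 3 12 10 7 9 0 2 11 13]
After op 4 (reverse): [13 11 2 0 9 7 10 12 3 1 4 6 8 5]
After op 5 (in_shuffle): [12 13 3 11 1 2 4 0 6 9 8 7 5 10]
After op 6 (out_shuffle): [12 0 13 6 3 9 11 8 1 7 2 5 4 10]
After op 7 (reverse): [10 4 5 2 7 1 8 11 9 3 6 13 0 12]
Position 0: card 10.

Answer: 10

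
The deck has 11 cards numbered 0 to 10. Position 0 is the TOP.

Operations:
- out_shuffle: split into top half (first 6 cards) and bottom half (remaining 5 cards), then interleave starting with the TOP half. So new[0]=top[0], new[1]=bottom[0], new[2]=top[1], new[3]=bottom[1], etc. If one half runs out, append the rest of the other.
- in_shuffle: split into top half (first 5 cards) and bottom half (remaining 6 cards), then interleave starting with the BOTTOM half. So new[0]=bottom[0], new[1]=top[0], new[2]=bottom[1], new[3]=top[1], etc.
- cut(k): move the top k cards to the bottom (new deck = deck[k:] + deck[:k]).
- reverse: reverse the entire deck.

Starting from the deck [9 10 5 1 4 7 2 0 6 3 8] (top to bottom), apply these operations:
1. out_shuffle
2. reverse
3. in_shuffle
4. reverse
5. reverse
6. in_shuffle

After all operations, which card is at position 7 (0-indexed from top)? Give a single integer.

Answer: 8

Derivation:
After op 1 (out_shuffle): [9 2 10 0 5 6 1 3 4 8 7]
After op 2 (reverse): [7 8 4 3 1 6 5 0 10 2 9]
After op 3 (in_shuffle): [6 7 5 8 0 4 10 3 2 1 9]
After op 4 (reverse): [9 1 2 3 10 4 0 8 5 7 6]
After op 5 (reverse): [6 7 5 8 0 4 10 3 2 1 9]
After op 6 (in_shuffle): [4 6 10 7 3 5 2 8 1 0 9]
Position 7: card 8.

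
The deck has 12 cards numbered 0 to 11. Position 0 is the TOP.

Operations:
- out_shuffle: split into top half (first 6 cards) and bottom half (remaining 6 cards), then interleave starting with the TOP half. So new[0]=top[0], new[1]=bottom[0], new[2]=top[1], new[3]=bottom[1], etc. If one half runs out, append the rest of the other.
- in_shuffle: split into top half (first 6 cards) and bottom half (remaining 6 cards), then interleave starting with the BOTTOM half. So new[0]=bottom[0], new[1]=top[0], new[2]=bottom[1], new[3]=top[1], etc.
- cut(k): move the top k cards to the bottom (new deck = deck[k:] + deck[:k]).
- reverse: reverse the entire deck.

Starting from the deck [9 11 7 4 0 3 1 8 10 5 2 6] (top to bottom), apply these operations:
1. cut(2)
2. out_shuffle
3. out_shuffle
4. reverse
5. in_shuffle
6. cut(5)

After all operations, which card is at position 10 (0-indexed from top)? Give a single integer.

Answer: 2

Derivation:
After op 1 (cut(2)): [7 4 0 3 1 8 10 5 2 6 9 11]
After op 2 (out_shuffle): [7 10 4 5 0 2 3 6 1 9 8 11]
After op 3 (out_shuffle): [7 3 10 6 4 1 5 9 0 8 2 11]
After op 4 (reverse): [11 2 8 0 9 5 1 4 6 10 3 7]
After op 5 (in_shuffle): [1 11 4 2 6 8 10 0 3 9 7 5]
After op 6 (cut(5)): [8 10 0 3 9 7 5 1 11 4 2 6]
Position 10: card 2.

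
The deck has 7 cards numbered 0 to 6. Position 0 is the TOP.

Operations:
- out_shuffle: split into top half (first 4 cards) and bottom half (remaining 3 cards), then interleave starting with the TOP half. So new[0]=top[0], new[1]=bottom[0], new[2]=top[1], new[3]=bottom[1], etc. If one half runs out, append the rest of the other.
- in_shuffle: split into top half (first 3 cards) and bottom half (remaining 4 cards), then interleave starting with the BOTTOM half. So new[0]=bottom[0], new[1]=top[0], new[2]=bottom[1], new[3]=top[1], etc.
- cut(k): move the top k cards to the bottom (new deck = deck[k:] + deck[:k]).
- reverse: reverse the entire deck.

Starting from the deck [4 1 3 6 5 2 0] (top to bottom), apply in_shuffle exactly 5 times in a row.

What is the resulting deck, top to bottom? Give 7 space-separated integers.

Answer: 1 6 2 4 3 5 0

Derivation:
After op 1 (in_shuffle): [6 4 5 1 2 3 0]
After op 2 (in_shuffle): [1 6 2 4 3 5 0]
After op 3 (in_shuffle): [4 1 3 6 5 2 0]
After op 4 (in_shuffle): [6 4 5 1 2 3 0]
After op 5 (in_shuffle): [1 6 2 4 3 5 0]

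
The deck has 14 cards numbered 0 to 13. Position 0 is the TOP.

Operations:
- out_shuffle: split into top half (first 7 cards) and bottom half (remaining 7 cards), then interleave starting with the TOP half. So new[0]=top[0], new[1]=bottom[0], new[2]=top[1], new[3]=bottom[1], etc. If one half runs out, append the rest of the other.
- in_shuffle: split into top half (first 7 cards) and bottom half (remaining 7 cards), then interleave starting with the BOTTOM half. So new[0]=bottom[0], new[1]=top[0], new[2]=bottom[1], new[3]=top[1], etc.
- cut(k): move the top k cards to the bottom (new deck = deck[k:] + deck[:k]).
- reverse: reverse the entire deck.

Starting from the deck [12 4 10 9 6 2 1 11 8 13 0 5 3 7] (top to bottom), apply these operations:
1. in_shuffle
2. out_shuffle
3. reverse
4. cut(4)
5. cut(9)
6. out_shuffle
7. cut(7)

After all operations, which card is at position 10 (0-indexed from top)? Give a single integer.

Answer: 4

Derivation:
After op 1 (in_shuffle): [11 12 8 4 13 10 0 9 5 6 3 2 7 1]
After op 2 (out_shuffle): [11 9 12 5 8 6 4 3 13 2 10 7 0 1]
After op 3 (reverse): [1 0 7 10 2 13 3 4 6 8 5 12 9 11]
After op 4 (cut(4)): [2 13 3 4 6 8 5 12 9 11 1 0 7 10]
After op 5 (cut(9)): [11 1 0 7 10 2 13 3 4 6 8 5 12 9]
After op 6 (out_shuffle): [11 3 1 4 0 6 7 8 10 5 2 12 13 9]
After op 7 (cut(7)): [8 10 5 2 12 13 9 11 3 1 4 0 6 7]
Position 10: card 4.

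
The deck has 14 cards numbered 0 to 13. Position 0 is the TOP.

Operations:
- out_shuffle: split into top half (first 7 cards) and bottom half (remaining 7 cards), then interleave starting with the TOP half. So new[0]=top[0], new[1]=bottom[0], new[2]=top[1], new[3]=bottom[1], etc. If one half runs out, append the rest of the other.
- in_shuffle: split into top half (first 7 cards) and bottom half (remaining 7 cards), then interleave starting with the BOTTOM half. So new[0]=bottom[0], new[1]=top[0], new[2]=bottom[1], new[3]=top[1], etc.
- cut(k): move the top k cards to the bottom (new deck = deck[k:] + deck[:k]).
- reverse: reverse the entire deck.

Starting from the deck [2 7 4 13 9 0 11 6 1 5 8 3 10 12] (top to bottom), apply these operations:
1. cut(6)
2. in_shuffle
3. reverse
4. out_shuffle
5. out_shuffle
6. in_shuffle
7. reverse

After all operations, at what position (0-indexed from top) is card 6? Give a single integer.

Answer: 10

Derivation:
After op 1 (cut(6)): [11 6 1 5 8 3 10 12 2 7 4 13 9 0]
After op 2 (in_shuffle): [12 11 2 6 7 1 4 5 13 8 9 3 0 10]
After op 3 (reverse): [10 0 3 9 8 13 5 4 1 7 6 2 11 12]
After op 4 (out_shuffle): [10 4 0 1 3 7 9 6 8 2 13 11 5 12]
After op 5 (out_shuffle): [10 6 4 8 0 2 1 13 3 11 7 5 9 12]
After op 6 (in_shuffle): [13 10 3 6 11 4 7 8 5 0 9 2 12 1]
After op 7 (reverse): [1 12 2 9 0 5 8 7 4 11 6 3 10 13]
Card 6 is at position 10.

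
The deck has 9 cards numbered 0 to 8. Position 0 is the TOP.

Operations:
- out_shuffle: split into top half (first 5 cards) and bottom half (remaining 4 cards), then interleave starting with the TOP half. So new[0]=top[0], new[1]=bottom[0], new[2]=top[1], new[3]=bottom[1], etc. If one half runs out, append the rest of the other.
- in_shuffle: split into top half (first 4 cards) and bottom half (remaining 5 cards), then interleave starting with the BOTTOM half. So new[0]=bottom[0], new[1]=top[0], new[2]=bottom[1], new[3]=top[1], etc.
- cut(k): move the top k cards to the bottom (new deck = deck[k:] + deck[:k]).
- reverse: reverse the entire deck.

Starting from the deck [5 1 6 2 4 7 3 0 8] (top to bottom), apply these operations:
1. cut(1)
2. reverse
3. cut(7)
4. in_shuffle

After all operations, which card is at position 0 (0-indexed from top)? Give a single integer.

After op 1 (cut(1)): [1 6 2 4 7 3 0 8 5]
After op 2 (reverse): [5 8 0 3 7 4 2 6 1]
After op 3 (cut(7)): [6 1 5 8 0 3 7 4 2]
After op 4 (in_shuffle): [0 6 3 1 7 5 4 8 2]
Position 0: card 0.

Answer: 0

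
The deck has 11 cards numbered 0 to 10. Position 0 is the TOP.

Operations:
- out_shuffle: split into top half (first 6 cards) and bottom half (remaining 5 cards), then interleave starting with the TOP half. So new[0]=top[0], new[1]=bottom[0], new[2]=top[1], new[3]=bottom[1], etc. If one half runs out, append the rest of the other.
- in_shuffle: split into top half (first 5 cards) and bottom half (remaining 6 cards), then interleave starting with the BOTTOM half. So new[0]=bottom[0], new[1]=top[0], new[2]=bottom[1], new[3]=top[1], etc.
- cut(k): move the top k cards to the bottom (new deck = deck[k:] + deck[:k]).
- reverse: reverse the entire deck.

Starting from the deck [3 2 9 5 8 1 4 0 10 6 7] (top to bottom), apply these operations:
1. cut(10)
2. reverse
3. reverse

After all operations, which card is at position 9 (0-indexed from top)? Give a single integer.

Answer: 10

Derivation:
After op 1 (cut(10)): [7 3 2 9 5 8 1 4 0 10 6]
After op 2 (reverse): [6 10 0 4 1 8 5 9 2 3 7]
After op 3 (reverse): [7 3 2 9 5 8 1 4 0 10 6]
Position 9: card 10.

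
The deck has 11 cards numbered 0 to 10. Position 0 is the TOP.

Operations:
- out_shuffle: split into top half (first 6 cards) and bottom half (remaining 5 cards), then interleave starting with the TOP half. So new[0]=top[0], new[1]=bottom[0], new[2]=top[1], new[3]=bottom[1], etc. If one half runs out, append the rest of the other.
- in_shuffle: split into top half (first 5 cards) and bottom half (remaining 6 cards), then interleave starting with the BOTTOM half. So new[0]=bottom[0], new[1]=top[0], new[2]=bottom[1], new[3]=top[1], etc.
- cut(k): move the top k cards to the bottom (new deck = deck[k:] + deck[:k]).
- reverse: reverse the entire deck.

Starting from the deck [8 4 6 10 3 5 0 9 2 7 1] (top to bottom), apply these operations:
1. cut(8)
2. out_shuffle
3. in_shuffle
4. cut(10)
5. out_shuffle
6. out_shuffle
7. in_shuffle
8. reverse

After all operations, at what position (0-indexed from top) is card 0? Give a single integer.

After op 1 (cut(8)): [2 7 1 8 4 6 10 3 5 0 9]
After op 2 (out_shuffle): [2 10 7 3 1 5 8 0 4 9 6]
After op 3 (in_shuffle): [5 2 8 10 0 7 4 3 9 1 6]
After op 4 (cut(10)): [6 5 2 8 10 0 7 4 3 9 1]
After op 5 (out_shuffle): [6 7 5 4 2 3 8 9 10 1 0]
After op 6 (out_shuffle): [6 8 7 9 5 10 4 1 2 0 3]
After op 7 (in_shuffle): [10 6 4 8 1 7 2 9 0 5 3]
After op 8 (reverse): [3 5 0 9 2 7 1 8 4 6 10]
Card 0 is at position 2.

Answer: 2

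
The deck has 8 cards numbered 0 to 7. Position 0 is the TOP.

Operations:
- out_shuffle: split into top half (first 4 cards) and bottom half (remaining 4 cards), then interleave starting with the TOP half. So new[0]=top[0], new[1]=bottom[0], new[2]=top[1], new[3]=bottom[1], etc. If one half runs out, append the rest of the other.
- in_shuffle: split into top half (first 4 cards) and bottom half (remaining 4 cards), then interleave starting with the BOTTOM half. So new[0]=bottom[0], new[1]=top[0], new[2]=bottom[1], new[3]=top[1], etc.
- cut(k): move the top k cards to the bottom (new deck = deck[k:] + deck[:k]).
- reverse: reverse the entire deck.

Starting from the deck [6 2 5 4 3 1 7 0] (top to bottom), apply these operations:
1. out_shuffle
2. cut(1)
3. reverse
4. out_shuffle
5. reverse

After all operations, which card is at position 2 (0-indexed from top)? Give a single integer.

After op 1 (out_shuffle): [6 3 2 1 5 7 4 0]
After op 2 (cut(1)): [3 2 1 5 7 4 0 6]
After op 3 (reverse): [6 0 4 7 5 1 2 3]
After op 4 (out_shuffle): [6 5 0 1 4 2 7 3]
After op 5 (reverse): [3 7 2 4 1 0 5 6]
Position 2: card 2.

Answer: 2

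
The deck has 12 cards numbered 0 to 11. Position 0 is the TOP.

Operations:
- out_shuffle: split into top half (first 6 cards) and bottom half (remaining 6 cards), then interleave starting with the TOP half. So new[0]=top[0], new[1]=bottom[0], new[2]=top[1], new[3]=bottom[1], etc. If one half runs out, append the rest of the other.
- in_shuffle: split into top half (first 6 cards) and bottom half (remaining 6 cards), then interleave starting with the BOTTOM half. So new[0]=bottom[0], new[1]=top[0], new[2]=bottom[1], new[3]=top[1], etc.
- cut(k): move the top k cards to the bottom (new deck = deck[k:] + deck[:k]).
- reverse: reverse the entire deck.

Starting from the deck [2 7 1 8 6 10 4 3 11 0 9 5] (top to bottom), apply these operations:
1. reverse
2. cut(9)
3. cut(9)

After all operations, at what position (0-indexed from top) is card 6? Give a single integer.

After op 1 (reverse): [5 9 0 11 3 4 10 6 8 1 7 2]
After op 2 (cut(9)): [1 7 2 5 9 0 11 3 4 10 6 8]
After op 3 (cut(9)): [10 6 8 1 7 2 5 9 0 11 3 4]
Card 6 is at position 1.

Answer: 1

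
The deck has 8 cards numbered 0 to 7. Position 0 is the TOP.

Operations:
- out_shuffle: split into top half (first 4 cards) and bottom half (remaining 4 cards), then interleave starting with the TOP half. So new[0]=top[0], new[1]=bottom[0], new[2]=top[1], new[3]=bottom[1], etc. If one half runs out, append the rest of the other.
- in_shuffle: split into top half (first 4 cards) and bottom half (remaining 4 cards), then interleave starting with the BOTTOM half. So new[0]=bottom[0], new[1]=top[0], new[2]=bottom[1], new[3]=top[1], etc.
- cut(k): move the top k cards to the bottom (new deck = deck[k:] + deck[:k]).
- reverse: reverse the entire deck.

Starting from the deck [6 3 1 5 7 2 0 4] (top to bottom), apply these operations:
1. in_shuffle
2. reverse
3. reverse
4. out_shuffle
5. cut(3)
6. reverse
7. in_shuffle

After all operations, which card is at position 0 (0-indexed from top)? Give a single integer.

Answer: 3

Derivation:
After op 1 (in_shuffle): [7 6 2 3 0 1 4 5]
After op 2 (reverse): [5 4 1 0 3 2 6 7]
After op 3 (reverse): [7 6 2 3 0 1 4 5]
After op 4 (out_shuffle): [7 0 6 1 2 4 3 5]
After op 5 (cut(3)): [1 2 4 3 5 7 0 6]
After op 6 (reverse): [6 0 7 5 3 4 2 1]
After op 7 (in_shuffle): [3 6 4 0 2 7 1 5]
Position 0: card 3.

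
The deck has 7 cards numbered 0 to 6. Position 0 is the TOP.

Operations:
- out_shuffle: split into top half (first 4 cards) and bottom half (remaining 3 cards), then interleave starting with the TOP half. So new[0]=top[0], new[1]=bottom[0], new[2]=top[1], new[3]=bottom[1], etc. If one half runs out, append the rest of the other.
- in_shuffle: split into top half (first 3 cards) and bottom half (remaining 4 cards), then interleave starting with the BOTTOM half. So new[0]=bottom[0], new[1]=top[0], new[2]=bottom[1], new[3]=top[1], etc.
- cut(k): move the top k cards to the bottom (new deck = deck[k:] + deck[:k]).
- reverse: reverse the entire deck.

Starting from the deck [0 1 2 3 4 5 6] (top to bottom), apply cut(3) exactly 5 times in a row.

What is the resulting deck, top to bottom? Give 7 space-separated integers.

Answer: 1 2 3 4 5 6 0

Derivation:
After op 1 (cut(3)): [3 4 5 6 0 1 2]
After op 2 (cut(3)): [6 0 1 2 3 4 5]
After op 3 (cut(3)): [2 3 4 5 6 0 1]
After op 4 (cut(3)): [5 6 0 1 2 3 4]
After op 5 (cut(3)): [1 2 3 4 5 6 0]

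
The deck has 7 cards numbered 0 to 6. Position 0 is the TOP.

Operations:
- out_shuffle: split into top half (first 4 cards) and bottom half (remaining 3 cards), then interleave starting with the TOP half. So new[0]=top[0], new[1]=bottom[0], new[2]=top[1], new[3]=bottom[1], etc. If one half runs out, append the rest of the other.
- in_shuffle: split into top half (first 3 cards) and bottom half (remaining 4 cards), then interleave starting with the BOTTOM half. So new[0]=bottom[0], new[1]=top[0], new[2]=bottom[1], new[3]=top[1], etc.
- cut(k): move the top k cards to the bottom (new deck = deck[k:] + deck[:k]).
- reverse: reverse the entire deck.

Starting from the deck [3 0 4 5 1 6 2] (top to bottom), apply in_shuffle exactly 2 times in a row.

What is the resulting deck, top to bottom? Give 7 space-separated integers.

After op 1 (in_shuffle): [5 3 1 0 6 4 2]
After op 2 (in_shuffle): [0 5 6 3 4 1 2]

Answer: 0 5 6 3 4 1 2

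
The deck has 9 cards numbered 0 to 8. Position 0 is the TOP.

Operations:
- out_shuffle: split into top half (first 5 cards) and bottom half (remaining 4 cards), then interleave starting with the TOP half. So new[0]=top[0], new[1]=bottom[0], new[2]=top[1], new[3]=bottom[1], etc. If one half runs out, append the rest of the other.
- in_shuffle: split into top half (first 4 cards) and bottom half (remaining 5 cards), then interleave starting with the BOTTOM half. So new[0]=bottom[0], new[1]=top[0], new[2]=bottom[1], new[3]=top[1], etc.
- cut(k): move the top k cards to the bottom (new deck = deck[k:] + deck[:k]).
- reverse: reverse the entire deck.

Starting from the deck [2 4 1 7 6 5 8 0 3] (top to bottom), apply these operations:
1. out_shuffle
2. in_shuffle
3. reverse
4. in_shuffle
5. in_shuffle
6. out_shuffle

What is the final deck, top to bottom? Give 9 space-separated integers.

After op 1 (out_shuffle): [2 5 4 8 1 0 7 3 6]
After op 2 (in_shuffle): [1 2 0 5 7 4 3 8 6]
After op 3 (reverse): [6 8 3 4 7 5 0 2 1]
After op 4 (in_shuffle): [7 6 5 8 0 3 2 4 1]
After op 5 (in_shuffle): [0 7 3 6 2 5 4 8 1]
After op 6 (out_shuffle): [0 5 7 4 3 8 6 1 2]

Answer: 0 5 7 4 3 8 6 1 2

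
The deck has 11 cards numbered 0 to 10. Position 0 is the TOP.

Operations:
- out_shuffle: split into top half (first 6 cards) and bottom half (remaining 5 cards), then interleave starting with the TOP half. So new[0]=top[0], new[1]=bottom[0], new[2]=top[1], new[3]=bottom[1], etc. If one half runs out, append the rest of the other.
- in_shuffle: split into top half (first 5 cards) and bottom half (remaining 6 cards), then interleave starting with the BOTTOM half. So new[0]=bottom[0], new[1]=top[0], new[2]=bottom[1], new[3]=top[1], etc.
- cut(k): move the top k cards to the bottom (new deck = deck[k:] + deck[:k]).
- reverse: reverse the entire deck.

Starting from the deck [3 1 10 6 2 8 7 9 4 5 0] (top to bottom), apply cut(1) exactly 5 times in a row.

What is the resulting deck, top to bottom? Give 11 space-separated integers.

After op 1 (cut(1)): [1 10 6 2 8 7 9 4 5 0 3]
After op 2 (cut(1)): [10 6 2 8 7 9 4 5 0 3 1]
After op 3 (cut(1)): [6 2 8 7 9 4 5 0 3 1 10]
After op 4 (cut(1)): [2 8 7 9 4 5 0 3 1 10 6]
After op 5 (cut(1)): [8 7 9 4 5 0 3 1 10 6 2]

Answer: 8 7 9 4 5 0 3 1 10 6 2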